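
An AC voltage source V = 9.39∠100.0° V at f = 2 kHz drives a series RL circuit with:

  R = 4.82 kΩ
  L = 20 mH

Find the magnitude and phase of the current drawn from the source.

Step 1 — Angular frequency: ω = 2π·f = 2π·2000 = 1.257e+04 rad/s.
Step 2 — Component impedances:
  R: Z = R = 4820 Ω
  L: Z = jωL = j·1.257e+04·0.02 = 0 + j251.3 Ω
Step 3 — Series combination: Z_total = R + L = 4820 + j251.3 Ω = 4827∠3.0° Ω.
Step 4 — Source phasor: V = 9.39∠100.0° V = -1.631 + j9.247 V.
Step 5 — Ohm's law: I = V / Z_total = (-1.631 + j9.247) / (4820 + j251.3) = -0.0002376 + j0.001931 A.
Step 6 — Convert to polar: |I| = 0.001945 A, ∠I = 97.0°.

I = 0.001945∠97.0° A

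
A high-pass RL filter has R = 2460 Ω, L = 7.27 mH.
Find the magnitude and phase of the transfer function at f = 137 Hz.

Step 1 — Angular frequency: ω = 2π·137 = 860.8 rad/s.
Step 2 — Transfer function: H(jω) = jωL/(R + jωL).
Step 3 — Numerator jωL = j·6.258; denominator R + jωL = 2460 + j6.258.
Step 4 — H = 6.471e-06 + j0.002544.
Step 5 — Magnitude: |H| = 0.002544 (-51.9 dB); phase: φ = 89.9°.

|H| = 0.002544 (-51.9 dB), φ = 89.9°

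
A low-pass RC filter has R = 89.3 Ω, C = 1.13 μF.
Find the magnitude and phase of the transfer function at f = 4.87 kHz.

Step 1 — Angular frequency: ω = 2π·4870 = 3.06e+04 rad/s.
Step 2 — Transfer function: H(jω) = 1/(1 + jωRC).
Step 3 — Denominator: 1 + jωRC = 1 + j·3.06e+04·89.3·1.13e-06 = 1 + j3.088.
Step 4 — H = 0.09493 - j0.2931.
Step 5 — Magnitude: |H| = 0.3081 (-10.2 dB); phase: φ = -72.1°.

|H| = 0.3081 (-10.2 dB), φ = -72.1°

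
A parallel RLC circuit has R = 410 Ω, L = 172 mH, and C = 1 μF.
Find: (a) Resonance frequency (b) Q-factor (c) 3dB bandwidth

Step 1 — Resonance: ω₀ = 1/√(LC) = 1/√(0.172·1e-06) = 2411 rad/s.
Step 2 — f₀ = ω₀/(2π) = 383.8 Hz.
Step 3 — Parallel Q: Q = R/(ω₀L) = 410/(2411·0.172) = 0.9886.
Step 4 — Bandwidth: Δω = ω₀/Q = 2439 rad/s; BW = Δω/(2π) = 388.2 Hz.

(a) f₀ = 383.8 Hz  (b) Q = 0.9886  (c) BW = 388.2 Hz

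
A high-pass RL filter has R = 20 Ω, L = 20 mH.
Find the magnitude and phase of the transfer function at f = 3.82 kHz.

Step 1 — Angular frequency: ω = 2π·3820 = 2.4e+04 rad/s.
Step 2 — Transfer function: H(jω) = jωL/(R + jωL).
Step 3 — Numerator jωL = j·480; denominator R + jωL = 20 + j480.
Step 4 — H = 0.9983 + j0.04159.
Step 5 — Magnitude: |H| = 0.9991 (-0.0 dB); phase: φ = 2.4°.

|H| = 0.9991 (-0.0 dB), φ = 2.4°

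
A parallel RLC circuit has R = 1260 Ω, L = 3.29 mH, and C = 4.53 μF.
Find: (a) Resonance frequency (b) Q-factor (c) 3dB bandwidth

Step 1 — Resonance: ω₀ = 1/√(LC) = 1/√(0.00329·4.53e-06) = 8191 rad/s.
Step 2 — f₀ = ω₀/(2π) = 1304 Hz.
Step 3 — Parallel Q: Q = R/(ω₀L) = 1260/(8191·0.00329) = 46.75.
Step 4 — Bandwidth: Δω = ω₀/Q = 175.2 rad/s; BW = Δω/(2π) = 27.88 Hz.

(a) f₀ = 1304 Hz  (b) Q = 46.75  (c) BW = 27.88 Hz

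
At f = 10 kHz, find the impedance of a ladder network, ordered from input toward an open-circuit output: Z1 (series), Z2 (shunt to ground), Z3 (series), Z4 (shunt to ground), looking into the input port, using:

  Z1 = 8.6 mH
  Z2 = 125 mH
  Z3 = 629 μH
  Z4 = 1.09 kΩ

Step 1 — Angular frequency: ω = 2π·f = 2π·1e+04 = 6.283e+04 rad/s.
Step 2 — Component impedances:
  Z1: Z = jωL = j·6.283e+04·0.0086 = 0 + j540.4 Ω
  Z2: Z = jωL = j·6.283e+04·0.125 = 0 + j7854 Ω
  Z3: Z = jωL = j·6.283e+04·0.000629 = 0 + j39.52 Ω
  Z4: Z = R = 1090 Ω
Step 3 — Ladder network (open output): work backward from the far end, alternating series and parallel combinations. Z_in = 1059 + j725.9 Ω = 1284∠34.4° Ω.

Z = 1059 + j725.9 Ω = 1284∠34.4° Ω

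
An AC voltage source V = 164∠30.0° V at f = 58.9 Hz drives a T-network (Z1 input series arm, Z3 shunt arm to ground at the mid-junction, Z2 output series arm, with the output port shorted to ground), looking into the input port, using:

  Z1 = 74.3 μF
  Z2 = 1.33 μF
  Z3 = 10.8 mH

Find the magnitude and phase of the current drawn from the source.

Step 1 — Angular frequency: ω = 2π·f = 2π·58.9 = 370.1 rad/s.
Step 2 — Component impedances:
  Z1: Z = 1/(jωC) = -j/(ω·C) = 0 - j36.37 Ω
  Z2: Z = 1/(jωC) = -j/(ω·C) = 0 - j2032 Ω
  Z3: Z = jωL = j·370.1·0.0108 = 0 + j3.997 Ω
Step 3 — With the output port shorted to ground, the output series arm Z2 runs from the junction to ground; the shunt arm Z3 also runs from the junction to ground. They appear in parallel: Z3 || Z2 = 0 + j4.005 Ω.
Step 4 — Series with input arm Z1: Z_in = Z1 + (Z3 || Z2) = 0 - j32.36 Ω = 32.36∠-90.0° Ω.
Step 5 — Source phasor: V = 164∠30.0° V = 142 + j82 V.
Step 6 — Ohm's law: I = V / Z_total = (142 + j82) / (0 - j32.36) = -2.534 + j4.389 A.
Step 7 — Convert to polar: |I| = 5.068 A, ∠I = 120.0°.

I = 5.068∠120.0° A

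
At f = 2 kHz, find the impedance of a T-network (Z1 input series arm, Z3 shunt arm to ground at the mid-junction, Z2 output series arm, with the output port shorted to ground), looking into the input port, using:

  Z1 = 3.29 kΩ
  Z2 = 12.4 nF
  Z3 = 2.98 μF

Step 1 — Angular frequency: ω = 2π·f = 2π·2000 = 1.257e+04 rad/s.
Step 2 — Component impedances:
  Z1: Z = R = 3290 Ω
  Z2: Z = 1/(jωC) = -j/(ω·C) = 0 - j6418 Ω
  Z3: Z = 1/(jωC) = -j/(ω·C) = 0 - j26.7 Ω
Step 3 — With the output port shorted to ground, the output series arm Z2 runs from the junction to ground; the shunt arm Z3 also runs from the junction to ground. They appear in parallel: Z3 || Z2 = 0 - j26.59 Ω.
Step 4 — Series with input arm Z1: Z_in = Z1 + (Z3 || Z2) = 3290 - j26.59 Ω = 3290∠-0.5° Ω.

Z = 3290 - j26.59 Ω = 3290∠-0.5° Ω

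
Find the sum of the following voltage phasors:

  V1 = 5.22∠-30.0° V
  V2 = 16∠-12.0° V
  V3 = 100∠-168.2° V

Step 1 — Convert each phasor to rectangular form:
  V1 = 5.22·(cos(-30.0°) + j·sin(-30.0°)) = 4.521 - j2.61 V
  V2 = 16·(cos(-12.0°) + j·sin(-12.0°)) = 15.65 - j3.327 V
  V3 = 100·(cos(-168.2°) + j·sin(-168.2°)) = -97.89 - j20.45 V
Step 2 — Sum components: V_total = -77.72 - j26.39 V.
Step 3 — Convert to polar: |V_total| = 82.07 V, ∠V_total = -161.2°.

V_total = 82.07∠-161.2° V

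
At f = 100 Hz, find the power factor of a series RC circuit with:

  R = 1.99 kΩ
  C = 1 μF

Step 1 — Angular frequency: ω = 2π·f = 2π·100 = 628.3 rad/s.
Step 2 — Component impedances:
  R: Z = R = 1990 Ω
  C: Z = 1/(jωC) = -j/(ω·C) = 0 - j1592 Ω
Step 3 — Series combination: Z_total = R + C = 1990 - j1592 Ω = 2548∠-38.7° Ω.
Step 4 — Power factor: PF = cos(φ) = Re(Z)/|Z| = 1990/2548 = 0.781.
Step 5 — Type: Im(Z) = -1592 ⇒ leading (phase φ = -38.7°).

PF = 0.781 (leading, φ = -38.7°)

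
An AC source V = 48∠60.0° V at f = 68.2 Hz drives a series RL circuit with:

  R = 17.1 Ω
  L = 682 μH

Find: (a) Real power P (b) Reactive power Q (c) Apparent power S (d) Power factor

Step 1 — Angular frequency: ω = 2π·f = 2π·68.2 = 428.5 rad/s.
Step 2 — Component impedances:
  R: Z = R = 17.1 Ω
  L: Z = jωL = j·428.5·0.000682 = 0 + j0.2922 Ω
Step 3 — Series combination: Z_total = R + L = 17.1 + j0.2922 Ω = 17.1∠1.0° Ω.
Step 4 — Source phasor: V = 48∠60.0° V = 24 + j41.57 V.
Step 5 — Current: I = V / Z = 1.445 + j2.406 A = 2.807∠59.0° A.
Step 6 — Complex power: S = V·I* = 134.7 + j2.302 VA.
Step 7 — Real power: P = Re(S) = 134.7 W.
Step 8 — Reactive power: Q = Im(S) = 2.302 VAR.
Step 9 — Apparent power: |S| = 134.7 VA.
Step 10 — Power factor: PF = P/|S| = 0.9999 (lagging).

(a) P = 134.7 W  (b) Q = 2.302 VAR  (c) S = 134.7 VA  (d) PF = 0.9999 (lagging)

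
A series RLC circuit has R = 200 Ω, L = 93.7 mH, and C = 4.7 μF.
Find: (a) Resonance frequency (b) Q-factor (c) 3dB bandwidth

Step 1 — Resonance condition Im(Z)=0 gives ω₀ = 1/√(LC).
Step 2 — ω₀ = 1/√(0.0937·4.7e-06) = 1507 rad/s.
Step 3 — f₀ = ω₀/(2π) = 239.8 Hz.
Step 4 — Series Q: Q = ω₀L/R = 1507·0.0937/200 = 0.706.
Step 5 — 3dB bandwidth: Δω = ω₀/Q = 2134 rad/s; BW = Δω/(2π) = 339.7 Hz.

(a) f₀ = 239.8 Hz  (b) Q = 0.706  (c) BW = 339.7 Hz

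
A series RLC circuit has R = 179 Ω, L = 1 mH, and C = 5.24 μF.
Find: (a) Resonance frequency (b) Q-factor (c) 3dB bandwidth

Step 1 — Resonance: ω₀ = 1/√(LC) = 1/√(0.001·5.24e-06) = 1.381e+04 rad/s.
Step 2 — f₀ = ω₀/(2π) = 2199 Hz.
Step 3 — Series Q: Q = ω₀L/R = 1.381e+04·0.001/179 = 0.07718.
Step 4 — Bandwidth: Δω = ω₀/Q = 1.79e+05 rad/s; BW = Δω/(2π) = 2.849e+04 Hz.

(a) f₀ = 2199 Hz  (b) Q = 0.07718  (c) BW = 2.849e+04 Hz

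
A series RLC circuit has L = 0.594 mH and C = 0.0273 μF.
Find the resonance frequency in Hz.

Step 1 — Resonance condition Im(Z)=0 gives ω₀ = 1/√(LC).
Step 2 — ω₀ = 1/√(0.000594·2.73e-08) = 2.483e+05 rad/s.
Step 3 — f₀ = ω₀/(2π) = 3.952e+04 Hz.

f₀ = 3.952e+04 Hz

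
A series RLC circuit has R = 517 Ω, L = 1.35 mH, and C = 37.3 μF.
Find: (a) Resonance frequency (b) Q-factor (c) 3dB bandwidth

Step 1 — Resonance condition Im(Z)=0 gives ω₀ = 1/√(LC).
Step 2 — ω₀ = 1/√(0.00135·3.73e-05) = 4456 rad/s.
Step 3 — f₀ = ω₀/(2π) = 709.2 Hz.
Step 4 — Series Q: Q = ω₀L/R = 4456·0.00135/517 = 0.01164.
Step 5 — 3dB bandwidth: Δω = ω₀/Q = 3.83e+05 rad/s; BW = Δω/(2π) = 6.095e+04 Hz.

(a) f₀ = 709.2 Hz  (b) Q = 0.01164  (c) BW = 6.095e+04 Hz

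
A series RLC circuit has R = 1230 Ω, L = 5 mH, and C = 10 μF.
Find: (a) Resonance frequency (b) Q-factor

Step 1 — Resonance condition Im(Z)=0 gives ω₀ = 1/√(LC).
Step 2 — ω₀ = 1/√(0.005·1e-05) = 4472 rad/s.
Step 3 — f₀ = ω₀/(2π) = 711.8 Hz.
Step 4 — Series Q: Q = ω₀L/R = 4472·0.005/1230 = 0.01818.

(a) f₀ = 711.8 Hz  (b) Q = 0.01818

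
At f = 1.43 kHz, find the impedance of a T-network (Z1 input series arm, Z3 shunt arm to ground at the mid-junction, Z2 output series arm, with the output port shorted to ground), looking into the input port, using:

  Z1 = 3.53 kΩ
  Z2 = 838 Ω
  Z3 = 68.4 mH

Step 1 — Angular frequency: ω = 2π·f = 2π·1430 = 8985 rad/s.
Step 2 — Component impedances:
  Z1: Z = R = 3530 Ω
  Z2: Z = R = 838 Ω
  Z3: Z = jωL = j·8985·0.0684 = 0 + j614.6 Ω
Step 3 — With the output port shorted to ground, the output series arm Z2 runs from the junction to ground; the shunt arm Z3 also runs from the junction to ground. They appear in parallel: Z3 || Z2 = 293.1 + j399.6 Ω.
Step 4 — Series with input arm Z1: Z_in = Z1 + (Z3 || Z2) = 3823 + j399.6 Ω = 3844∠6.0° Ω.

Z = 3823 + j399.6 Ω = 3844∠6.0° Ω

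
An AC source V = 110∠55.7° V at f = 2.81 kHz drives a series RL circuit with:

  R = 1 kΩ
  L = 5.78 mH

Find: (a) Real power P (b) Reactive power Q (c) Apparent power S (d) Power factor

Step 1 — Angular frequency: ω = 2π·f = 2π·2810 = 1.766e+04 rad/s.
Step 2 — Component impedances:
  R: Z = R = 1000 Ω
  L: Z = jωL = j·1.766e+04·0.00578 = 0 + j102.1 Ω
Step 3 — Series combination: Z_total = R + L = 1000 + j102.1 Ω = 1005∠5.8° Ω.
Step 4 — Source phasor: V = 110∠55.7° V = 61.99 + j90.87 V.
Step 5 — Current: I = V / Z = 0.07053 + j0.08367 A = 0.1094∠49.9° A.
Step 6 — Complex power: S = V·I* = 11.98 + j1.222 VA.
Step 7 — Real power: P = Re(S) = 11.98 W.
Step 8 — Reactive power: Q = Im(S) = 1.222 VAR.
Step 9 — Apparent power: |S| = 12.04 VA.
Step 10 — Power factor: PF = P/|S| = 0.9948 (lagging).

(a) P = 11.98 W  (b) Q = 1.222 VAR  (c) S = 12.04 VA  (d) PF = 0.9948 (lagging)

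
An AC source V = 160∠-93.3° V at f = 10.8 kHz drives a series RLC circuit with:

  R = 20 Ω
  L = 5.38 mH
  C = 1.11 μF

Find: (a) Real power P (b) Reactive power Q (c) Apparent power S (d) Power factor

Step 1 — Angular frequency: ω = 2π·f = 2π·1.08e+04 = 6.786e+04 rad/s.
Step 2 — Component impedances:
  R: Z = R = 20 Ω
  L: Z = jωL = j·6.786e+04·0.00538 = 0 + j365.1 Ω
  C: Z = 1/(jωC) = -j/(ω·C) = 0 - j13.28 Ω
Step 3 — Series combination: Z_total = R + L + C = 20 + j351.8 Ω = 352.4∠86.7° Ω.
Step 4 — Source phasor: V = 160∠-93.3° V = -9.21 - j159.7 V.
Step 5 — Current: I = V / Z = -0.4541 + j0.0003664 A = 0.4541∠180.0° A.
Step 6 — Complex power: S = V·I* = 4.124 + j72.53 VA.
Step 7 — Real power: P = Re(S) = 4.124 W.
Step 8 — Reactive power: Q = Im(S) = 72.53 VAR.
Step 9 — Apparent power: |S| = 72.65 VA.
Step 10 — Power factor: PF = P/|S| = 0.05676 (lagging).

(a) P = 4.124 W  (b) Q = 72.53 VAR  (c) S = 72.65 VA  (d) PF = 0.05676 (lagging)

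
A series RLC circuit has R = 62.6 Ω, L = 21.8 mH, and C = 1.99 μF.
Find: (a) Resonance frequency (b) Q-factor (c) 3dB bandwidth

Step 1 — Resonance: ω₀ = 1/√(LC) = 1/√(0.0218·1.99e-06) = 4801 rad/s.
Step 2 — f₀ = ω₀/(2π) = 764.1 Hz.
Step 3 — Series Q: Q = ω₀L/R = 4801·0.0218/62.6 = 1.672.
Step 4 — Bandwidth: Δω = ω₀/Q = 2872 rad/s; BW = Δω/(2π) = 457 Hz.

(a) f₀ = 764.1 Hz  (b) Q = 1.672  (c) BW = 457 Hz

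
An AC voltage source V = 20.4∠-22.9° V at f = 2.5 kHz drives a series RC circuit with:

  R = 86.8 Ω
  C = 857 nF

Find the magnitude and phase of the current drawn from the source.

Step 1 — Angular frequency: ω = 2π·f = 2π·2500 = 1.571e+04 rad/s.
Step 2 — Component impedances:
  R: Z = R = 86.8 Ω
  C: Z = 1/(jωC) = -j/(ω·C) = 0 - j74.28 Ω
Step 3 — Series combination: Z_total = R + C = 86.8 - j74.28 Ω = 114.2∠-40.6° Ω.
Step 4 — Source phasor: V = 20.4∠-22.9° V = 18.79 - j7.938 V.
Step 5 — Ohm's law: I = V / Z_total = (18.79 - j7.938) / (86.8 - j74.28) = 0.1701 + j0.05416 A.
Step 6 — Convert to polar: |I| = 0.1786 A, ∠I = 17.7°.

I = 0.1786∠17.7° A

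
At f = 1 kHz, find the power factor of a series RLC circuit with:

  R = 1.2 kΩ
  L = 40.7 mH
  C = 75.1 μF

Step 1 — Angular frequency: ω = 2π·f = 2π·1000 = 6283 rad/s.
Step 2 — Component impedances:
  R: Z = R = 1200 Ω
  L: Z = jωL = j·6283·0.0407 = 0 + j255.7 Ω
  C: Z = 1/(jωC) = -j/(ω·C) = 0 - j2.119 Ω
Step 3 — Series combination: Z_total = R + L + C = 1200 + j253.6 Ω = 1227∠11.9° Ω.
Step 4 — Power factor: PF = cos(φ) = Re(Z)/|Z| = 1200/1226.5 = 0.9784.
Step 5 — Type: Im(Z) = 253.6 ⇒ lagging (phase φ = 11.9°).

PF = 0.9784 (lagging, φ = 11.9°)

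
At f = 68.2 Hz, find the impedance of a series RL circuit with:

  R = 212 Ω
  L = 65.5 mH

Step 1 — Angular frequency: ω = 2π·f = 2π·68.2 = 428.5 rad/s.
Step 2 — Component impedances:
  R: Z = R = 212 Ω
  L: Z = jωL = j·428.5·0.0655 = 0 + j28.07 Ω
Step 3 — Series combination: Z_total = R + L = 212 + j28.07 Ω = 213.8∠7.5° Ω.

Z = 212 + j28.07 Ω = 213.8∠7.5° Ω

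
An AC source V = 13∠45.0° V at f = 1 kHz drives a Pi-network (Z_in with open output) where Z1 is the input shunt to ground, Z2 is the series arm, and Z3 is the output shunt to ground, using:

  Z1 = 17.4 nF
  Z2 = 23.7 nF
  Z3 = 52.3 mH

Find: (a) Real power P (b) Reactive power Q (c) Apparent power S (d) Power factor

Step 1 — Angular frequency: ω = 2π·f = 2π·1000 = 6283 rad/s.
Step 2 — Component impedances:
  Z1: Z = 1/(jωC) = -j/(ω·C) = 0 - j9147 Ω
  Z2: Z = 1/(jωC) = -j/(ω·C) = 0 - j6715 Ω
  Z3: Z = jωL = j·6283·0.0523 = 0 + j328.6 Ω
Step 3 — With open output, the series arm Z2 and the output shunt Z3 appear in series to ground: Z2 + Z3 = 0 - j6387 Ω.
Step 4 — Parallel with input shunt Z1: Z_in = Z1 || (Z2 + Z3) = 0 - j3761 Ω = 3761∠-90.0° Ω.
Step 5 — Source phasor: V = 13∠45.0° V = 9.192 + j9.192 V.
Step 6 — Current: I = V / Z = -0.002444 + j0.002444 A = 0.003457∠135.0° A.
Step 7 — Complex power: S = V·I* = 0 - j0.04494 VA.
Step 8 — Real power: P = Re(S) = 0 W.
Step 9 — Reactive power: Q = Im(S) = -0.04494 VAR.
Step 10 — Apparent power: |S| = 0.04494 VA.
Step 11 — Power factor: PF = P/|S| = 0 (leading).

(a) P = 0 W  (b) Q = -0.04494 VAR  (c) S = 0.04494 VA  (d) PF = 0 (leading)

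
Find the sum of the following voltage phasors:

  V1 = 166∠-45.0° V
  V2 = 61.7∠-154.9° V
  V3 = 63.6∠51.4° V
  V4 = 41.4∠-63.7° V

Step 1 — Convert each phasor to rectangular form:
  V1 = 166·(cos(-45.0°) + j·sin(-45.0°)) = 117.4 - j117.4 V
  V2 = 61.7·(cos(-154.9°) + j·sin(-154.9°)) = -55.87 - j26.17 V
  V3 = 63.6·(cos(51.4°) + j·sin(51.4°)) = 39.68 + j49.7 V
  V4 = 41.4·(cos(-63.7°) + j·sin(-63.7°)) = 18.34 - j37.11 V
Step 2 — Sum components: V_total = 119.5 - j131 V.
Step 3 — Convert to polar: |V_total| = 177.3 V, ∠V_total = -47.6°.

V_total = 177.3∠-47.6° V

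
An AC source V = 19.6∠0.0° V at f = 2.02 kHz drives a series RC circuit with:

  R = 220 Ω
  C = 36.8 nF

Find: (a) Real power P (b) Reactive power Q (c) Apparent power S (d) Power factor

Step 1 — Angular frequency: ω = 2π·f = 2π·2020 = 1.269e+04 rad/s.
Step 2 — Component impedances:
  R: Z = R = 220 Ω
  C: Z = 1/(jωC) = -j/(ω·C) = 0 - j2141 Ω
Step 3 — Series combination: Z_total = R + C = 220 - j2141 Ω = 2152∠-84.1° Ω.
Step 4 — Source phasor: V = 19.6∠0.0° V = 19.6 V.
Step 5 — Current: I = V / Z = 0.0009308 + j0.009059 A = 0.009107∠84.1° A.
Step 6 — Complex power: S = V·I* = 0.01824 - j0.1776 VA.
Step 7 — Real power: P = Re(S) = 0.01824 W.
Step 8 — Reactive power: Q = Im(S) = -0.1776 VAR.
Step 9 — Apparent power: |S| = 0.1785 VA.
Step 10 — Power factor: PF = P/|S| = 0.1022 (leading).

(a) P = 0.01824 W  (b) Q = -0.1776 VAR  (c) S = 0.1785 VA  (d) PF = 0.1022 (leading)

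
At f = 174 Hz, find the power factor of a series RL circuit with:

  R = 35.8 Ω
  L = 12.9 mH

Step 1 — Angular frequency: ω = 2π·f = 2π·174 = 1093 rad/s.
Step 2 — Component impedances:
  R: Z = R = 35.8 Ω
  L: Z = jωL = j·1093·0.0129 = 0 + j14.1 Ω
Step 3 — Series combination: Z_total = R + L = 35.8 + j14.1 Ω = 38.48∠21.5° Ω.
Step 4 — Power factor: PF = cos(φ) = Re(Z)/|Z| = 35.8/38.48 = 0.9304.
Step 5 — Type: Im(Z) = 14.1 ⇒ lagging (phase φ = 21.5°).

PF = 0.9304 (lagging, φ = 21.5°)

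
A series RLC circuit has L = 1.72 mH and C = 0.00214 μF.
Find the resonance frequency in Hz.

Step 1 — Resonance condition Im(Z)=0 gives ω₀ = 1/√(LC).
Step 2 — ω₀ = 1/√(0.00172·2.14e-09) = 5.212e+05 rad/s.
Step 3 — f₀ = ω₀/(2π) = 8.296e+04 Hz.

f₀ = 8.296e+04 Hz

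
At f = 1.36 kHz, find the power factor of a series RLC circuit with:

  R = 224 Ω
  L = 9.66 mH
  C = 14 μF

Step 1 — Angular frequency: ω = 2π·f = 2π·1360 = 8545 rad/s.
Step 2 — Component impedances:
  R: Z = R = 224 Ω
  L: Z = jωL = j·8545·0.00966 = 0 + j82.55 Ω
  C: Z = 1/(jωC) = -j/(ω·C) = 0 - j8.359 Ω
Step 3 — Series combination: Z_total = R + L + C = 224 + j74.19 Ω = 236∠18.3° Ω.
Step 4 — Power factor: PF = cos(φ) = Re(Z)/|Z| = 224/235.97 = 0.9493.
Step 5 — Type: Im(Z) = 74.19 ⇒ lagging (phase φ = 18.3°).

PF = 0.9493 (lagging, φ = 18.3°)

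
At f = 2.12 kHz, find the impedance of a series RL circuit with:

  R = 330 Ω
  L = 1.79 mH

Step 1 — Angular frequency: ω = 2π·f = 2π·2120 = 1.332e+04 rad/s.
Step 2 — Component impedances:
  R: Z = R = 330 Ω
  L: Z = jωL = j·1.332e+04·0.00179 = 0 + j23.84 Ω
Step 3 — Series combination: Z_total = R + L = 330 + j23.84 Ω = 330.9∠4.1° Ω.

Z = 330 + j23.84 Ω = 330.9∠4.1° Ω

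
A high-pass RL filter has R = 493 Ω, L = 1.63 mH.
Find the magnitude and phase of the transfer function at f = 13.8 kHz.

Step 1 — Angular frequency: ω = 2π·1.38e+04 = 8.671e+04 rad/s.
Step 2 — Transfer function: H(jω) = jωL/(R + jωL).
Step 3 — Numerator jωL = j·141.3; denominator R + jωL = 493 + j141.3.
Step 4 — H = 0.07594 + j0.2649.
Step 5 — Magnitude: |H| = 0.2756 (-11.2 dB); phase: φ = 74.0°.

|H| = 0.2756 (-11.2 dB), φ = 74.0°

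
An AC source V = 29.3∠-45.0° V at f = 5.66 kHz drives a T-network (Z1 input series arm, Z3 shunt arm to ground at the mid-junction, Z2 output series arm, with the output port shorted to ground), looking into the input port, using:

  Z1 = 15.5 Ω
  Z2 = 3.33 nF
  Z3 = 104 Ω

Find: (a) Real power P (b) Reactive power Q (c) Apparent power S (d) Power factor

Step 1 — Angular frequency: ω = 2π·f = 2π·5660 = 3.556e+04 rad/s.
Step 2 — Component impedances:
  Z1: Z = R = 15.5 Ω
  Z2: Z = 1/(jωC) = -j/(ω·C) = 0 - j8444 Ω
  Z3: Z = R = 104 Ω
Step 3 — With the output port shorted to ground, the output series arm Z2 runs from the junction to ground; the shunt arm Z3 also runs from the junction to ground. They appear in parallel: Z3 || Z2 = 104 - j1.281 Ω.
Step 4 — Series with input arm Z1: Z_in = Z1 + (Z3 || Z2) = 119.5 - j1.281 Ω = 119.5∠-0.6° Ω.
Step 5 — Source phasor: V = 29.3∠-45.0° V = 20.72 - j20.72 V.
Step 6 — Current: I = V / Z = 0.1752 - j0.1715 A = 0.2452∠-44.4° A.
Step 7 — Complex power: S = V·I* = 7.184 - j0.077 VA.
Step 8 — Real power: P = Re(S) = 7.184 W.
Step 9 — Reactive power: Q = Im(S) = -0.077 VAR.
Step 10 — Apparent power: |S| = 7.185 VA.
Step 11 — Power factor: PF = P/|S| = 0.9999 (leading).

(a) P = 7.184 W  (b) Q = -0.077 VAR  (c) S = 7.185 VA  (d) PF = 0.9999 (leading)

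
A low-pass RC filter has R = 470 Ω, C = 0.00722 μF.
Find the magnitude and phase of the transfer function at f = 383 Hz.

Step 1 — Angular frequency: ω = 2π·383 = 2406 rad/s.
Step 2 — Transfer function: H(jω) = 1/(1 + jωRC).
Step 3 — Denominator: 1 + jωRC = 1 + j·2406·470·7.22e-09 = 1 + j0.008166.
Step 4 — H = 0.9999 - j0.008166.
Step 5 — Magnitude: |H| = 1 (-0.0 dB); phase: φ = -0.5°.

|H| = 1 (-0.0 dB), φ = -0.5°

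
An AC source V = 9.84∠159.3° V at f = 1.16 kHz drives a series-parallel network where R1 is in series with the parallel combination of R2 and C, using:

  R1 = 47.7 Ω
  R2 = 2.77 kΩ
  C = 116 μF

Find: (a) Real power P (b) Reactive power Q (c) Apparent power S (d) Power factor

Step 1 — Angular frequency: ω = 2π·f = 2π·1160 = 7288 rad/s.
Step 2 — Component impedances:
  R1: Z = R = 47.7 Ω
  R2: Z = R = 2770 Ω
  C: Z = 1/(jωC) = -j/(ω·C) = 0 - j1.183 Ω
Step 3 — Parallel branch: R2 || C = 1/(1/R2 + 1/C) = 0.000505 - j1.183 Ω.
Step 4 — Series with R1: Z_total = R1 + (R2 || C) = 47.7 - j1.183 Ω = 47.72∠-1.4° Ω.
Step 5 — Source phasor: V = 9.84∠159.3° V = -9.205 + j3.478 V.
Step 6 — Current: I = V / Z = -0.1947 + j0.06809 A = 0.2062∠160.7° A.
Step 7 — Complex power: S = V·I* = 2.029 - j0.0503 VA.
Step 8 — Real power: P = Re(S) = 2.029 W.
Step 9 — Reactive power: Q = Im(S) = -0.0503 VAR.
Step 10 — Apparent power: |S| = 2.029 VA.
Step 11 — Power factor: PF = P/|S| = 0.9997 (leading).

(a) P = 2.029 W  (b) Q = -0.0503 VAR  (c) S = 2.029 VA  (d) PF = 0.9997 (leading)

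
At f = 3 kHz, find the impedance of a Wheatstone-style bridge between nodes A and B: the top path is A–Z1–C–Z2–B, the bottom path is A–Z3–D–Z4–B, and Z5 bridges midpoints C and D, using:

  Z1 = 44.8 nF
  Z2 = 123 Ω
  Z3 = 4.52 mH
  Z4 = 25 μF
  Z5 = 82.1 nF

Step 1 — Angular frequency: ω = 2π·f = 2π·3000 = 1.885e+04 rad/s.
Step 2 — Component impedances:
  Z1: Z = 1/(jωC) = -j/(ω·C) = 0 - j1184 Ω
  Z2: Z = R = 123 Ω
  Z3: Z = jωL = j·1.885e+04·0.00452 = 0 + j85.2 Ω
  Z4: Z = 1/(jωC) = -j/(ω·C) = 0 - j2.122 Ω
  Z5: Z = 1/(jωC) = -j/(ω·C) = 0 - j646.2 Ω
Step 3 — Bridge requires nodal analysis (the Z5 bridge couples midpoints C and D, so the two paths cannot be reduced to a simple series/parallel combination). Setting node B to ground and injecting 1 A at node A, the 3-node admittance system at A, C, D solves to V_A = Z_AB = 0.5837 + j89.18 Ω = 89.18∠89.6° Ω.

Z = 0.5837 + j89.18 Ω = 89.18∠89.6° Ω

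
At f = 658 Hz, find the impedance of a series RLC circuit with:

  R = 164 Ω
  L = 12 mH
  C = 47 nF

Step 1 — Angular frequency: ω = 2π·f = 2π·658 = 4134 rad/s.
Step 2 — Component impedances:
  R: Z = R = 164 Ω
  L: Z = jωL = j·4134·0.012 = 0 + j49.61 Ω
  C: Z = 1/(jωC) = -j/(ω·C) = 0 - j5146 Ω
Step 3 — Series combination: Z_total = R + L + C = 164 - j5097 Ω = 5099∠-88.2° Ω.

Z = 164 - j5097 Ω = 5099∠-88.2° Ω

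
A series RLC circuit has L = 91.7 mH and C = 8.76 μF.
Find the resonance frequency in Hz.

Step 1 — Resonance condition Im(Z)=0 gives ω₀ = 1/√(LC).
Step 2 — ω₀ = 1/√(0.0917·8.76e-06) = 1116 rad/s.
Step 3 — f₀ = ω₀/(2π) = 177.6 Hz.

f₀ = 177.6 Hz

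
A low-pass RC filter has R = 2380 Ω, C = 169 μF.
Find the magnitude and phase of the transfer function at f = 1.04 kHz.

Step 1 — Angular frequency: ω = 2π·1040 = 6535 rad/s.
Step 2 — Transfer function: H(jω) = 1/(1 + jωRC).
Step 3 — Denominator: 1 + jωRC = 1 + j·6535·2380·0.000169 = 1 + j2628.
Step 4 — H = 1.448e-07 - j0.0003805.
Step 5 — Magnitude: |H| = 0.0003805 (-68.4 dB); phase: φ = -90.0°.

|H| = 0.0003805 (-68.4 dB), φ = -90.0°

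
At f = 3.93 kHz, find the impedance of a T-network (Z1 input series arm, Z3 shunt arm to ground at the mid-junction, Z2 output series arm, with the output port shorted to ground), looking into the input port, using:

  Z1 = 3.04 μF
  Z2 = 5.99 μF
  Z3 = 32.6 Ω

Step 1 — Angular frequency: ω = 2π·f = 2π·3930 = 2.469e+04 rad/s.
Step 2 — Component impedances:
  Z1: Z = 1/(jωC) = -j/(ω·C) = 0 - j13.32 Ω
  Z2: Z = 1/(jωC) = -j/(ω·C) = 0 - j6.761 Ω
  Z3: Z = R = 32.6 Ω
Step 3 — With the output port shorted to ground, the output series arm Z2 runs from the junction to ground; the shunt arm Z3 also runs from the junction to ground. They appear in parallel: Z3 || Z2 = 1.344 - j6.482 Ω.
Step 4 — Series with input arm Z1: Z_in = Z1 + (Z3 || Z2) = 1.344 - j19.8 Ω = 19.85∠-86.1° Ω.

Z = 1.344 - j19.8 Ω = 19.85∠-86.1° Ω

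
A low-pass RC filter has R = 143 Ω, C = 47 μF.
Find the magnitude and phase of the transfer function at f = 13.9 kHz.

Step 1 — Angular frequency: ω = 2π·1.39e+04 = 8.734e+04 rad/s.
Step 2 — Transfer function: H(jω) = 1/(1 + jωRC).
Step 3 — Denominator: 1 + jωRC = 1 + j·8.734e+04·143·4.7e-05 = 1 + j587.
Step 4 — H = 2.902e-06 - j0.001704.
Step 5 — Magnitude: |H| = 0.001704 (-55.4 dB); phase: φ = -89.9°.

|H| = 0.001704 (-55.4 dB), φ = -89.9°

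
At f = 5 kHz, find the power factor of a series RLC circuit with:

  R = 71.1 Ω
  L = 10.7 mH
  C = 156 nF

Step 1 — Angular frequency: ω = 2π·f = 2π·5000 = 3.142e+04 rad/s.
Step 2 — Component impedances:
  R: Z = R = 71.1 Ω
  L: Z = jωL = j·3.142e+04·0.0107 = 0 + j336.2 Ω
  C: Z = 1/(jωC) = -j/(ω·C) = 0 - j204 Ω
Step 3 — Series combination: Z_total = R + L + C = 71.1 + j132.1 Ω = 150∠61.7° Ω.
Step 4 — Power factor: PF = cos(φ) = Re(Z)/|Z| = 71.1/150.02 = 0.4739.
Step 5 — Type: Im(Z) = 132.1 ⇒ lagging (phase φ = 61.7°).

PF = 0.4739 (lagging, φ = 61.7°)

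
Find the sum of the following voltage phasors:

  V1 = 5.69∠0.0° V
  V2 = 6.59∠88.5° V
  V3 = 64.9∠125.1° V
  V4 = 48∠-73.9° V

Step 1 — Convert each phasor to rectangular form:
  V1 = 5.69·(cos(0.0°) + j·sin(0.0°)) = 5.69 V
  V2 = 6.59·(cos(88.5°) + j·sin(88.5°)) = 0.1725 + j6.588 V
  V3 = 64.9·(cos(125.1°) + j·sin(125.1°)) = -37.32 + j53.1 V
  V4 = 48·(cos(-73.9°) + j·sin(-73.9°)) = 13.31 - j46.12 V
Step 2 — Sum components: V_total = -18.14 + j13.57 V.
Step 3 — Convert to polar: |V_total| = 22.66 V, ∠V_total = 143.2°.

V_total = 22.66∠143.2° V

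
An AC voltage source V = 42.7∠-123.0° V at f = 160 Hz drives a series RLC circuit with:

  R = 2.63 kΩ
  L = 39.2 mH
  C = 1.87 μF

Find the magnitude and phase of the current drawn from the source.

Step 1 — Angular frequency: ω = 2π·f = 2π·160 = 1005 rad/s.
Step 2 — Component impedances:
  R: Z = R = 2630 Ω
  L: Z = jωL = j·1005·0.0392 = 0 + j39.41 Ω
  C: Z = 1/(jωC) = -j/(ω·C) = 0 - j531.9 Ω
Step 3 — Series combination: Z_total = R + L + C = 2630 - j492.5 Ω = 2676∠-10.6° Ω.
Step 4 — Source phasor: V = 42.7∠-123.0° V = -23.26 - j35.81 V.
Step 5 — Ohm's law: I = V / Z_total = (-23.26 - j35.81) / (2630 - j492.5) = -0.006079 - j0.01475 A.
Step 6 — Convert to polar: |I| = 0.01596 A, ∠I = -112.4°.

I = 0.01596∠-112.4° A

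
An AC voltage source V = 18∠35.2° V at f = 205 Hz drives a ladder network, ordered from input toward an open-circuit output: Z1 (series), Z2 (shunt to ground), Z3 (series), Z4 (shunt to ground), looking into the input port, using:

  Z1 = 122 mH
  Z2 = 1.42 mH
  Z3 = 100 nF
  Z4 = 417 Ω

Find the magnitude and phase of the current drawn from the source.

Step 1 — Angular frequency: ω = 2π·f = 2π·205 = 1288 rad/s.
Step 2 — Component impedances:
  Z1: Z = jωL = j·1288·0.122 = 0 + j157.1 Ω
  Z2: Z = jωL = j·1288·0.00142 = 0 + j1.829 Ω
  Z3: Z = 1/(jωC) = -j/(ω·C) = 0 - j7764 Ω
  Z4: Z = R = 417 Ω
Step 3 — Ladder network (open output): work backward from the far end, alternating series and parallel combinations. Z_in = 2.309e-05 + j159 Ω = 159∠90.0° Ω.
Step 4 — Source phasor: V = 18∠35.2° V = 14.71 + j10.38 V.
Step 5 — Ohm's law: I = V / Z_total = (14.71 + j10.38) / (2.309e-05 + j159) = 0.06527 - j0.09252 A.
Step 6 — Convert to polar: |I| = 0.1132 A, ∠I = -54.8°.

I = 0.1132∠-54.8° A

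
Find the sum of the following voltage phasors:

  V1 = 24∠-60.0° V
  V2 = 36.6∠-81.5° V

Step 1 — Convert each phasor to rectangular form:
  V1 = 24·(cos(-60.0°) + j·sin(-60.0°)) = 12 - j20.78 V
  V2 = 36.6·(cos(-81.5°) + j·sin(-81.5°)) = 5.41 - j36.2 V
Step 2 — Sum components: V_total = 17.41 - j56.98 V.
Step 3 — Convert to polar: |V_total| = 59.58 V, ∠V_total = -73.0°.

V_total = 59.58∠-73.0° V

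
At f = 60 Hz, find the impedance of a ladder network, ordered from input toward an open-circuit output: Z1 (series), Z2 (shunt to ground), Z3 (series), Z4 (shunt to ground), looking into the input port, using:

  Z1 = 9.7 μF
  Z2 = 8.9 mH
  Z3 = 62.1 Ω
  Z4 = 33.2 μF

Step 1 — Angular frequency: ω = 2π·f = 2π·60 = 377 rad/s.
Step 2 — Component impedances:
  Z1: Z = 1/(jωC) = -j/(ω·C) = 0 - j273.5 Ω
  Z2: Z = jωL = j·377·0.0089 = 0 + j3.355 Ω
  Z3: Z = R = 62.1 Ω
  Z4: Z = 1/(jωC) = -j/(ω·C) = 0 - j79.9 Ω
Step 3 — Ladder network (open output): work backward from the far end, alternating series and parallel combinations. Z_in = 0.07196 - j270 Ω = 270∠-90.0° Ω.

Z = 0.07196 - j270 Ω = 270∠-90.0° Ω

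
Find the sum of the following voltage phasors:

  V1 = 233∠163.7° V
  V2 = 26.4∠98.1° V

Step 1 — Convert each phasor to rectangular form:
  V1 = 233·(cos(163.7°) + j·sin(163.7°)) = -223.6 + j65.4 V
  V2 = 26.4·(cos(98.1°) + j·sin(98.1°)) = -3.72 + j26.14 V
Step 2 — Sum components: V_total = -227.4 + j91.53 V.
Step 3 — Convert to polar: |V_total| = 245.1 V, ∠V_total = 158.1°.

V_total = 245.1∠158.1° V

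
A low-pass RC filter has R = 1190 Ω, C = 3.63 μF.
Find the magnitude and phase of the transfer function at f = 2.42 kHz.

Step 1 — Angular frequency: ω = 2π·2420 = 1.521e+04 rad/s.
Step 2 — Transfer function: H(jω) = 1/(1 + jωRC).
Step 3 — Denominator: 1 + jωRC = 1 + j·1.521e+04·1190·3.63e-06 = 1 + j65.68.
Step 4 — H = 0.0002317 - j0.01522.
Step 5 — Magnitude: |H| = 0.01522 (-36.3 dB); phase: φ = -89.1°.

|H| = 0.01522 (-36.3 dB), φ = -89.1°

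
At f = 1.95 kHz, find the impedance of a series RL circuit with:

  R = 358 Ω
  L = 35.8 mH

Step 1 — Angular frequency: ω = 2π·f = 2π·1950 = 1.225e+04 rad/s.
Step 2 — Component impedances:
  R: Z = R = 358 Ω
  L: Z = jωL = j·1.225e+04·0.0358 = 0 + j438.6 Ω
Step 3 — Series combination: Z_total = R + L = 358 + j438.6 Ω = 566.2∠50.8° Ω.

Z = 358 + j438.6 Ω = 566.2∠50.8° Ω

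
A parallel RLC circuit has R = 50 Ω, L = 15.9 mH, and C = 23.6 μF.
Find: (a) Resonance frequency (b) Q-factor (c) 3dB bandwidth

Step 1 — Resonance: ω₀ = 1/√(LC) = 1/√(0.0159·2.36e-05) = 1632 rad/s.
Step 2 — f₀ = ω₀/(2π) = 259.8 Hz.
Step 3 — Parallel Q: Q = R/(ω₀L) = 50/(1632·0.0159) = 1.926.
Step 4 — Bandwidth: Δω = ω₀/Q = 847.5 rad/s; BW = Δω/(2π) = 134.9 Hz.

(a) f₀ = 259.8 Hz  (b) Q = 1.926  (c) BW = 134.9 Hz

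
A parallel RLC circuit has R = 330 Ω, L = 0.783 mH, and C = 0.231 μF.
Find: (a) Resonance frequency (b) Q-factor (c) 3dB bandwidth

Step 1 — Resonance: ω₀ = 1/√(LC) = 1/√(0.000783·2.31e-07) = 7.436e+04 rad/s.
Step 2 — f₀ = ω₀/(2π) = 1.183e+04 Hz.
Step 3 — Parallel Q: Q = R/(ω₀L) = 330/(7.436e+04·0.000783) = 5.668.
Step 4 — Bandwidth: Δω = ω₀/Q = 1.312e+04 rad/s; BW = Δω/(2π) = 2088 Hz.

(a) f₀ = 1.183e+04 Hz  (b) Q = 5.668  (c) BW = 2088 Hz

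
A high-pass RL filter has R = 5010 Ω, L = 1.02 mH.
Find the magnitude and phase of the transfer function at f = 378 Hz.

Step 1 — Angular frequency: ω = 2π·378 = 2375 rad/s.
Step 2 — Transfer function: H(jω) = jωL/(R + jωL).
Step 3 — Numerator jωL = j·2.423; denominator R + jωL = 5010 + j2.423.
Step 4 — H = 2.338e-07 + j0.0004835.
Step 5 — Magnitude: |H| = 0.0004835 (-66.3 dB); phase: φ = 90.0°.

|H| = 0.0004835 (-66.3 dB), φ = 90.0°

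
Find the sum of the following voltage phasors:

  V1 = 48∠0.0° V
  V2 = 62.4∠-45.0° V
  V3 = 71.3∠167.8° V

Step 1 — Convert each phasor to rectangular form:
  V1 = 48·(cos(0.0°) + j·sin(0.0°)) = 48 V
  V2 = 62.4·(cos(-45.0°) + j·sin(-45.0°)) = 44.12 - j44.12 V
  V3 = 71.3·(cos(167.8°) + j·sin(167.8°)) = -69.69 + j15.07 V
Step 2 — Sum components: V_total = 22.43 - j29.06 V.
Step 3 — Convert to polar: |V_total| = 36.71 V, ∠V_total = -52.3°.

V_total = 36.71∠-52.3° V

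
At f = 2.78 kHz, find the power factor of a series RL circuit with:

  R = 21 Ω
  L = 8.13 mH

Step 1 — Angular frequency: ω = 2π·f = 2π·2780 = 1.747e+04 rad/s.
Step 2 — Component impedances:
  R: Z = R = 21 Ω
  L: Z = jωL = j·1.747e+04·0.00813 = 0 + j142 Ω
Step 3 — Series combination: Z_total = R + L = 21 + j142 Ω = 143.6∠81.6° Ω.
Step 4 — Power factor: PF = cos(φ) = Re(Z)/|Z| = 21/143.55 = 0.1463.
Step 5 — Type: Im(Z) = 142 ⇒ lagging (phase φ = 81.6°).

PF = 0.1463 (lagging, φ = 81.6°)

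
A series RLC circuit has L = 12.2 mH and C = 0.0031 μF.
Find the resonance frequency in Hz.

Step 1 — Resonance condition Im(Z)=0 gives ω₀ = 1/√(LC).
Step 2 — ω₀ = 1/√(0.0122·3.1e-09) = 1.626e+05 rad/s.
Step 3 — f₀ = ω₀/(2π) = 2.588e+04 Hz.

f₀ = 2.588e+04 Hz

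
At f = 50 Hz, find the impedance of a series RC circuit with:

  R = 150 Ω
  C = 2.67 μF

Step 1 — Angular frequency: ω = 2π·f = 2π·50 = 314.2 rad/s.
Step 2 — Component impedances:
  R: Z = R = 150 Ω
  C: Z = 1/(jωC) = -j/(ω·C) = 0 - j1192 Ω
Step 3 — Series combination: Z_total = R + C = 150 - j1192 Ω = 1202∠-82.8° Ω.

Z = 150 - j1192 Ω = 1202∠-82.8° Ω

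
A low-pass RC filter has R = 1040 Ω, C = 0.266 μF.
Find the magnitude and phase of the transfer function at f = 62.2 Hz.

Step 1 — Angular frequency: ω = 2π·62.2 = 390.8 rad/s.
Step 2 — Transfer function: H(jω) = 1/(1 + jωRC).
Step 3 — Denominator: 1 + jωRC = 1 + j·390.8·1040·2.66e-07 = 1 + j0.1081.
Step 4 — H = 0.9884 - j0.1069.
Step 5 — Magnitude: |H| = 0.9942 (-0.1 dB); phase: φ = -6.2°.

|H| = 0.9942 (-0.1 dB), φ = -6.2°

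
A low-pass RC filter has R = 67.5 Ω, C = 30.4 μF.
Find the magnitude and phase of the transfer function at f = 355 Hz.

Step 1 — Angular frequency: ω = 2π·355 = 2231 rad/s.
Step 2 — Transfer function: H(jω) = 1/(1 + jωRC).
Step 3 — Denominator: 1 + jωRC = 1 + j·2231·67.5·3.04e-05 = 1 + j4.577.
Step 4 — H = 0.04556 - j0.2085.
Step 5 — Magnitude: |H| = 0.2134 (-13.4 dB); phase: φ = -77.7°.

|H| = 0.2134 (-13.4 dB), φ = -77.7°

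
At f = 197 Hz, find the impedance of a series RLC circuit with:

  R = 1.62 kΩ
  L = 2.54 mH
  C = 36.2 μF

Step 1 — Angular frequency: ω = 2π·f = 2π·197 = 1238 rad/s.
Step 2 — Component impedances:
  R: Z = R = 1620 Ω
  L: Z = jωL = j·1238·0.00254 = 0 + j3.144 Ω
  C: Z = 1/(jωC) = -j/(ω·C) = 0 - j22.32 Ω
Step 3 — Series combination: Z_total = R + L + C = 1620 - j19.17 Ω = 1620∠-0.7° Ω.

Z = 1620 - j19.17 Ω = 1620∠-0.7° Ω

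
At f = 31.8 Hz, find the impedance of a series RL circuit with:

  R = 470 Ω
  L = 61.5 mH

Step 1 — Angular frequency: ω = 2π·f = 2π·31.8 = 199.8 rad/s.
Step 2 — Component impedances:
  R: Z = R = 470 Ω
  L: Z = jωL = j·199.8·0.0615 = 0 + j12.29 Ω
Step 3 — Series combination: Z_total = R + L = 470 + j12.29 Ω = 470.2∠1.5° Ω.

Z = 470 + j12.29 Ω = 470.2∠1.5° Ω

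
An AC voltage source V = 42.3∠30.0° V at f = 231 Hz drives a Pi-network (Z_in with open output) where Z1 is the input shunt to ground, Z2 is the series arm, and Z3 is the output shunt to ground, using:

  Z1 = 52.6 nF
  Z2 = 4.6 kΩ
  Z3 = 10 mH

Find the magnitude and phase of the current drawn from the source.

Step 1 — Angular frequency: ω = 2π·f = 2π·231 = 1451 rad/s.
Step 2 — Component impedances:
  Z1: Z = 1/(jωC) = -j/(ω·C) = 0 - j1.31e+04 Ω
  Z2: Z = R = 4600 Ω
  Z3: Z = jωL = j·1451·0.01 = 0 + j14.51 Ω
Step 3 — With open output, the series arm Z2 and the output shunt Z3 appear in series to ground: Z2 + Z3 = 4600 + j14.51 Ω.
Step 4 — Parallel with input shunt Z1: Z_in = Z1 || (Z2 + Z3) = 4103 - j1428 Ω = 4344∠-19.2° Ω.
Step 5 — Source phasor: V = 42.3∠30.0° V = 36.63 + j21.15 V.
Step 6 — Ohm's law: I = V / Z_total = (36.63 + j21.15) / (4103 - j1428) = 0.006363 + j0.007369 A.
Step 7 — Convert to polar: |I| = 0.009737 A, ∠I = 49.2°.

I = 0.009737∠49.2° A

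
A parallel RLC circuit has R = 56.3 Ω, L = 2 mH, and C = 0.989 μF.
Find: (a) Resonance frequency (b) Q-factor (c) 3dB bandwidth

Step 1 — Resonance: ω₀ = 1/√(LC) = 1/√(0.002·9.89e-07) = 2.248e+04 rad/s.
Step 2 — f₀ = ω₀/(2π) = 3579 Hz.
Step 3 — Parallel Q: Q = R/(ω₀L) = 56.3/(2.248e+04·0.002) = 1.252.
Step 4 — Bandwidth: Δω = ω₀/Q = 1.796e+04 rad/s; BW = Δω/(2π) = 2858 Hz.

(a) f₀ = 3579 Hz  (b) Q = 1.252  (c) BW = 2858 Hz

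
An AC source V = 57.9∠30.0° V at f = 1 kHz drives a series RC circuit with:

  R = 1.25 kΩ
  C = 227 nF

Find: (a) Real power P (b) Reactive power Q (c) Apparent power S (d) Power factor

Step 1 — Angular frequency: ω = 2π·f = 2π·1000 = 6283 rad/s.
Step 2 — Component impedances:
  R: Z = R = 1250 Ω
  C: Z = 1/(jωC) = -j/(ω·C) = 0 - j701.1 Ω
Step 3 — Series combination: Z_total = R + C = 1250 - j701.1 Ω = 1433∠-29.3° Ω.
Step 4 — Source phasor: V = 57.9∠30.0° V = 50.14 + j28.95 V.
Step 5 — Current: I = V / Z = 0.02063 + j0.03473 A = 0.0404∠59.3° A.
Step 6 — Complex power: S = V·I* = 2.04 - j1.144 VA.
Step 7 — Real power: P = Re(S) = 2.04 W.
Step 8 — Reactive power: Q = Im(S) = -1.144 VAR.
Step 9 — Apparent power: |S| = 2.339 VA.
Step 10 — Power factor: PF = P/|S| = 0.8722 (leading).

(a) P = 2.04 W  (b) Q = -1.144 VAR  (c) S = 2.339 VA  (d) PF = 0.8722 (leading)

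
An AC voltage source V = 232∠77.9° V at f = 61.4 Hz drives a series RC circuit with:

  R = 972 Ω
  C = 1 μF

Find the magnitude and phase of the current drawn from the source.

Step 1 — Angular frequency: ω = 2π·f = 2π·61.4 = 385.8 rad/s.
Step 2 — Component impedances:
  R: Z = R = 972 Ω
  C: Z = 1/(jωC) = -j/(ω·C) = 0 - j2592 Ω
Step 3 — Series combination: Z_total = R + C = 972 - j2592 Ω = 2768∠-69.4° Ω.
Step 4 — Source phasor: V = 232∠77.9° V = 48.63 + j226.8 V.
Step 5 — Ohm's law: I = V / Z_total = (48.63 + j226.8) / (972 - j2592) = -0.07056 + j0.04522 A.
Step 6 — Convert to polar: |I| = 0.0838 A, ∠I = 147.3°.

I = 0.0838∠147.3° A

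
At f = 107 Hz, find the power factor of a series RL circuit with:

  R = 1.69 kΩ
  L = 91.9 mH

Step 1 — Angular frequency: ω = 2π·f = 2π·107 = 672.3 rad/s.
Step 2 — Component impedances:
  R: Z = R = 1690 Ω
  L: Z = jωL = j·672.3·0.0919 = 0 + j61.78 Ω
Step 3 — Series combination: Z_total = R + L = 1690 + j61.78 Ω = 1691∠2.1° Ω.
Step 4 — Power factor: PF = cos(φ) = Re(Z)/|Z| = 1690/1691.1 = 0.9993.
Step 5 — Type: Im(Z) = 61.78 ⇒ lagging (phase φ = 2.1°).

PF = 0.9993 (lagging, φ = 2.1°)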